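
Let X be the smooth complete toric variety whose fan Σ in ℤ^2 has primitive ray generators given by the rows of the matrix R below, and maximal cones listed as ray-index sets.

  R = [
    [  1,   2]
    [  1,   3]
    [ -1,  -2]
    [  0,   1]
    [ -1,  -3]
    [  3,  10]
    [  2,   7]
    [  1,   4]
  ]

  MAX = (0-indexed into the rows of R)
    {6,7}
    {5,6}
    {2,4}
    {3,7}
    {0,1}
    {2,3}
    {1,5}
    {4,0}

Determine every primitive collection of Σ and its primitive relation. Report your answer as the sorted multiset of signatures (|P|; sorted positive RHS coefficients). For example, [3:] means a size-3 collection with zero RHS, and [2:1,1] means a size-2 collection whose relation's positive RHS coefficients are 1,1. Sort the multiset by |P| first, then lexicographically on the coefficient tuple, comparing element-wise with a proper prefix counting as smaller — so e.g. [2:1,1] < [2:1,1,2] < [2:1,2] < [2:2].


Primitive collections (20):

  P = {0,2}:  v_{0} + v_{2} = 0 — sig = [2:]
  P = {1,4}:  v_{1} + v_{4} = 0 — sig = [2:]
  P = {0,3}:  v_{0} + v_{3} = v_{1} — sig = [2:1]
  P = {1,2}:  v_{1} + v_{2} = v_{3} — sig = [2:1]
  P = {1,3}:  v_{1} + v_{3} = v_{7} — sig = [2:1]
  P = {1,6}:  v_{1} + v_{6} = v_{5} — sig = [2:1]
  P = {1,7}:  v_{1} + v_{7} = v_{6} — sig = [2:1]
  P = {3,4}:  v_{3} + v_{4} = v_{2} — sig = [2:1]
  P = {4,5}:  v_{4} + v_{5} = v_{6} — sig = [2:1]
  P = {4,6}:  v_{4} + v_{6} = v_{7} — sig = [2:1]
  P = {4,7}:  v_{4} + v_{7} = v_{3} — sig = [2:1]
  P = {2,6}:  v_{2} + v_{6} = v_{3} + v_{7} — sig = [2:1,1]
  P = {3,5}:  v_{3} + v_{5} = v_{6} + v_{7} — sig = [2:1,1]
  P = {0,7}:  v_{0} + v_{7} = 2·v_{1} — sig = [2:2]
  P = {2,5}:  v_{2} + v_{5} = 2·v_{7} — sig = [2:2]
  P = {2,7}:  v_{2} + v_{7} = 2·v_{3} — sig = [2:2]
  P = {3,6}:  v_{3} + v_{6} = 2·v_{7} — sig = [2:2]
  P = {5,7}:  v_{5} + v_{7} = 2·v_{6} — sig = [2:2]
  P = {0,6}:  v_{0} + v_{6} = 3·v_{1} — sig = [2:3]
  P = {0,5}:  v_{0} + v_{5} = 4·v_{1} — sig = [2:4]

Signatures (|P|; sorted positive RHS coefficients), sorted:
{ [2:] ×2,  [2:1] ×9,  [2:1,1] ×2,  [2:2] ×5,  [2:3],  [2:4] }


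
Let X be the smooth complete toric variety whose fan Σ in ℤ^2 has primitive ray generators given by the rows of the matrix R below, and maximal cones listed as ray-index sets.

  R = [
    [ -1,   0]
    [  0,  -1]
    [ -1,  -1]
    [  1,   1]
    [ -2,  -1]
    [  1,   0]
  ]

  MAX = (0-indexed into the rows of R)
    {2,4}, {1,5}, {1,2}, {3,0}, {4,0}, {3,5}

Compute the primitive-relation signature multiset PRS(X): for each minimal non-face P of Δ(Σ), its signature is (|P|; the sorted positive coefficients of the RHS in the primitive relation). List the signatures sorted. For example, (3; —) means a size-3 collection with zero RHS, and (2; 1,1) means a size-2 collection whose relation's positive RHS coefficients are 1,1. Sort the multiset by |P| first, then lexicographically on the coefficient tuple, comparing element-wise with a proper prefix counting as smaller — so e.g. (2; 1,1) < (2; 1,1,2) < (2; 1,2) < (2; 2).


9 minimal non-faces of Δ(Σ) (on 6 rays):

  • {0,5}:  v_{0} + v_{5} = 0 — sig = (2; —)
  • {2,3}:  v_{2} + v_{3} = 0 — sig = (2; —)
  • {0,1}:  v_{0} + v_{1} = v_{2} — sig = (2; 1)
  • {0,2}:  v_{0} + v_{2} = v_{4} — sig = (2; 1)
  • {1,3}:  v_{1} + v_{3} = v_{5} — sig = (2; 1)
  • {2,5}:  v_{2} + v_{5} = v_{1} — sig = (2; 1)
  • {3,4}:  v_{3} + v_{4} = v_{0} — sig = (2; 1)
  • {4,5}:  v_{4} + v_{5} = v_{2} — sig = (2; 1)
  • {1,4}:  v_{1} + v_{4} = 2·v_{2} — sig = (2; 2)

Hence PRS(X_Σ) =
    (2; —)
    (2; —)
    (2; 1)
    (2; 1)
    (2; 1)
    (2; 1)
    (2; 1)
    (2; 1)
    (2; 2)


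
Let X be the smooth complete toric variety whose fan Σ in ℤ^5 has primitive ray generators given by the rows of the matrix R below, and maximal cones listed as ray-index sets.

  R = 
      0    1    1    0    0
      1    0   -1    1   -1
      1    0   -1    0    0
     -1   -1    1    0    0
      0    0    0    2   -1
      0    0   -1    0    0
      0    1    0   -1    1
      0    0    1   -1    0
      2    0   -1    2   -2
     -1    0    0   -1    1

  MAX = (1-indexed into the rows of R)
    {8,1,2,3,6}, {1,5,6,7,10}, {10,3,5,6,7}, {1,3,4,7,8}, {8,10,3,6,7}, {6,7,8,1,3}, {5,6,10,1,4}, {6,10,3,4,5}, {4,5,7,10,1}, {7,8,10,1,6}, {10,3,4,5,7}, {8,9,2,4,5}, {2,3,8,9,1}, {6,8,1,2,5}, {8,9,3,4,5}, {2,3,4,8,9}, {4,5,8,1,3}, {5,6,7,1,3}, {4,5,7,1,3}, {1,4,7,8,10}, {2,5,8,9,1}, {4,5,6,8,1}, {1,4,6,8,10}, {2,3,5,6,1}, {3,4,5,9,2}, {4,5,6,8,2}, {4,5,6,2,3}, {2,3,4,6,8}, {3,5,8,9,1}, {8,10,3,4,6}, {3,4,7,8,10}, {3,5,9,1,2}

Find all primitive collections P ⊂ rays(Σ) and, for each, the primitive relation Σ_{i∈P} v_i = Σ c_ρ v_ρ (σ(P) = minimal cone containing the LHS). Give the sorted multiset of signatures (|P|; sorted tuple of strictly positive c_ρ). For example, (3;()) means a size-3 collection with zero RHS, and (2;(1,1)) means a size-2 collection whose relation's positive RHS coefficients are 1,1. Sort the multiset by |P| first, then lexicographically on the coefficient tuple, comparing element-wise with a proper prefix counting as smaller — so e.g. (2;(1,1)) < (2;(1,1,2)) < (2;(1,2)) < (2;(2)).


Σ has 14 primitive collections:

  • {2,10}:  v_{2} + v_{10} = v_{6} ; sig = (2;(1))
  • {9,10}:  v_{9} + v_{10} = v_{2} ; sig = (2;(1))
  • {2,7}:  v_{2} + v_{7} = v_{1} + v_{3} + v_{6} ; sig = (2;(1,1,1))
  • {7,9}:  v_{7} + v_{9} = v_{1} + v_{2} + v_{3} ; sig = (2;(1,1,1))
  • {6,9}:  v_{6} + v_{9} = 2·v_{2} ; sig = (2;(2))
  • {1,3,10}:  v_{1} + v_{3} + v_{10} = v_{7} ; sig = (3;(1))
  • {4,6,7}:  v_{4} + v_{6} + v_{7} = v_{10} ; sig = (3;(1))
  • {5,7,8}:  v_{5} + v_{7} + v_{8} = v_{1} ; sig = (3;(1))
  • {1,2,4}:  v_{1} + v_{2} + v_{4} = v_{5} + v_{8} ; sig = (3;(1,1))
  • {5,8,10}:  v_{5} + v_{8} + v_{10} = v_{1} + v_{4} + v_{6} ; sig = (3;(1,1,1))
  • {1,4,9}:  v_{1} + v_{4} + v_{9} = v_{3} + 2·v_{5} + 2·v_{8} ; sig = (3;(1,2,2))
  • {1,3,4,6}:  v_{1} + v_{3} + v_{4} + v_{6} = 0 ; sig = (4;())
  • {2,3,5,8}:  v_{2} + v_{3} + v_{5} + v_{8} = v_{9} ; sig = (4;(1))
  • {3,5,6,8}:  v_{3} + v_{5} + v_{6} + v_{8} = v_{2} ; sig = (4;(1))

Signatures (|P|; sorted positive RHS coefficients), sorted:
[(2;(1)), (2;(1)), (2;(1,1,1)), (2;(1,1,1)), (2;(2)), (3;(1)), (3;(1)), (3;(1)), (3;(1,1)), (3;(1,1,1)), (3;(1,2,2)), (4;()), (4;(1)), (4;(1))]


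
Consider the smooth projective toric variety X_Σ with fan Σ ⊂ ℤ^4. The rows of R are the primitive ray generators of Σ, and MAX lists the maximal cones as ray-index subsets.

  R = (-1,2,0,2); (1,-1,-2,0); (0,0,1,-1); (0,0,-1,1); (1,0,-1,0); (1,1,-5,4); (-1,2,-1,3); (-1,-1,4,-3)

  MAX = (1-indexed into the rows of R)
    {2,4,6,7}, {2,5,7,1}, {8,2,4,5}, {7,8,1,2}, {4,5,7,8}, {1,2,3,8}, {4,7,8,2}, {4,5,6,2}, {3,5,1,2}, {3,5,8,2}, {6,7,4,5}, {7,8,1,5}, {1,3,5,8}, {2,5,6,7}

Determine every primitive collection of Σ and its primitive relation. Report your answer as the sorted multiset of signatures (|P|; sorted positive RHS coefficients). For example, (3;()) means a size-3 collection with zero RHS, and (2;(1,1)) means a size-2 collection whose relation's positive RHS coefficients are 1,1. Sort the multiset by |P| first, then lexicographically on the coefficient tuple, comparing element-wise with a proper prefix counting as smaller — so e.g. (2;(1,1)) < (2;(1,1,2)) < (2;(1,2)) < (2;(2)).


9 minimal non-faces of Δ(Σ) (on 8 rays):

  P = {3,4}:  v_{3} + v_{4} = 0  so sig = (2;())
  P = {1,4}:  v_{1} + v_{4} = v_{7}  so sig = (2;(1))
  P = {3,7}:  v_{3} + v_{7} = v_{1}  so sig = (2;(1))
  P = {6,8}:  v_{6} + v_{8} = v_{4}  so sig = (2;(1))
  P = {3,6}:  v_{3} + v_{6} = v_{2} + v_{5} + v_{7}  so sig = (2;(1,1,1))
  P = {1,6}:  v_{1} + v_{6} = v_{2} + v_{5} + 2·v_{7}  so sig = (2;(1,1,2))
  P = {2,5,7,8}:  v_{2} + v_{5} + v_{7} + v_{8} = 0  so sig = (4;())
  P = {1,2,5,8}:  v_{1} + v_{2} + v_{5} + v_{8} = v_{3}  so sig = (4;(1))
  P = {2,4,5,7}:  v_{2} + v_{4} + v_{5} + v_{7} = v_{6}  so sig = (4;(1))

Hence PRS(X_Σ) =
{ (2;()),  (2;(1)) ×3,  (2;(1,1,1)),  (2;(1,1,2)),  (4;()),  (4;(1)) ×2 }


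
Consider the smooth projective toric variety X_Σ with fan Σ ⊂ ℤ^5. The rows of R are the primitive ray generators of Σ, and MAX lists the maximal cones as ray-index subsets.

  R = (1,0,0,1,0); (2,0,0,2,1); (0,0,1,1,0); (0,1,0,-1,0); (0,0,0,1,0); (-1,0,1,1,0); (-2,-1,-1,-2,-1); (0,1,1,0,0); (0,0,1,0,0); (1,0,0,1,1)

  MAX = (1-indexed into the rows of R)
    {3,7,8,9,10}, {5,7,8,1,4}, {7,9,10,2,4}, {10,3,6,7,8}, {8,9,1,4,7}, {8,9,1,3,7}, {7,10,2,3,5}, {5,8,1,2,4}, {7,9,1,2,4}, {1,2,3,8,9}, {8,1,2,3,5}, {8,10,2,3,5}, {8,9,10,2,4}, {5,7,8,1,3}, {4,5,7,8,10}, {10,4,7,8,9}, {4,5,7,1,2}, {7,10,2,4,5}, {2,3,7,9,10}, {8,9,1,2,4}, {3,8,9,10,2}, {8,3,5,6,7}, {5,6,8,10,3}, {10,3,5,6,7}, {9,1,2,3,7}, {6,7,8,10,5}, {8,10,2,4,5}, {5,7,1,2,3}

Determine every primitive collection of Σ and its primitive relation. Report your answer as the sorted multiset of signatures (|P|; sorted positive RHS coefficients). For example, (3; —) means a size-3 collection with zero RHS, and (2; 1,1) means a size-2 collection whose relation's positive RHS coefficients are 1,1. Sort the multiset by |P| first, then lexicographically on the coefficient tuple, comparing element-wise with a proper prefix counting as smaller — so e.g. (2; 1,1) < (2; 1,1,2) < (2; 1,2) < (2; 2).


Σ has 9 primitive collections:

  {1,10}:  v_{1} + v_{10} = v_{2}  so sig = (2; 1)
  {3,4}:  v_{3} + v_{4} = v_{8}  so sig = (2; 1)
  {5,9}:  v_{5} + v_{9} = v_{3}  so sig = (2; 1)
  {1,6}:  v_{1} + v_{6} = v_{3} + v_{5}  so sig = (2; 1,1)
  {2,6}:  v_{2} + v_{6} = v_{3} + v_{5} + v_{10}  so sig = (2; 1,1,1)
  {4,6}:  v_{4} + v_{6} = v_{5} + v_{7} + 2·v_{8} + v_{10}  so sig = (2; 1,1,1,2)
  {6,9}:  v_{6} + v_{9} = 2·v_{3} + v_{7} + v_{8} + v_{10}  so sig = (2; 1,1,1,2)
  {2,7,8}:  v_{2} + v_{7} + v_{8} = 0  so sig = (3; —)
  {3,5,7,8,10}:  v_{3} + v_{5} + v_{7} + v_{8} + v_{10} = v_{6}  so sig = (5; 1)

Hence PRS(X_Σ) =
[(2; 1), (2; 1), (2; 1), (2; 1,1), (2; 1,1,1), (2; 1,1,1,2), (2; 1,1,1,2), (3; —), (5; 1)]


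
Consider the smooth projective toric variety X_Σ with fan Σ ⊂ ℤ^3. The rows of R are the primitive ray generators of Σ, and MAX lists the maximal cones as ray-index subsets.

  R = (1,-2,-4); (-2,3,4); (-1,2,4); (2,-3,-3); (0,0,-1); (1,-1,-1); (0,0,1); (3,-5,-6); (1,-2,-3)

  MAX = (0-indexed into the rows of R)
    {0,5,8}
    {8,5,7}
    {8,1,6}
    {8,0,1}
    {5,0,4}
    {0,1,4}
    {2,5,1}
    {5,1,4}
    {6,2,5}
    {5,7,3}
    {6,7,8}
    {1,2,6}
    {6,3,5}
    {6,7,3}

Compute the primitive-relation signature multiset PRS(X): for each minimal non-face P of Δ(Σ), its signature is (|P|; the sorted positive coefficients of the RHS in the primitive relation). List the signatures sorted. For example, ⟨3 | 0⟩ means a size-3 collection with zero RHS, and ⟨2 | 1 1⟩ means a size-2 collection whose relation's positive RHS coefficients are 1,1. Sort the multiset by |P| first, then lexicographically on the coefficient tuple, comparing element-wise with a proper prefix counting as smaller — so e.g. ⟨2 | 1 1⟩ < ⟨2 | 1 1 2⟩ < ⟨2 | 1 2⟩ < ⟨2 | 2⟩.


Primitive collections (20):

  • {0,2}:  v_{0} + v_{2} = 0  so sig = ⟨2 | 0⟩
  • {4,6}:  v_{4} + v_{6} = 0  so sig = ⟨2 | 0⟩
  • {0,6}:  v_{0} + v_{6} = v_{8}  so sig = ⟨2 | 1⟩
  • {1,3}:  v_{1} + v_{3} = v_{6}  so sig = ⟨2 | 1⟩
  • {2,8}:  v_{2} + v_{8} = v_{6}  so sig = ⟨2 | 1⟩
  • {3,8}:  v_{3} + v_{8} = v_{7}  so sig = ⟨2 | 1⟩
  • {4,8}:  v_{4} + v_{8} = v_{0}  so sig = ⟨2 | 1⟩
  • {1,7}:  v_{1} + v_{7} = v_{6} + v_{8}  so sig = ⟨2 | 1 1⟩
  • {2,4}:  v_{2} + v_{4} = v_{1} + v_{5}  so sig = ⟨2 | 1 1⟩
  • {2,7}:  v_{2} + v_{7} = v_{3} + v_{6}  so sig = ⟨2 | 1 1⟩
  • {3,4}:  v_{3} + v_{4} = v_{5} + v_{8}  so sig = ⟨2 | 1 1⟩
  • {0,3}:  v_{0} + v_{3} = v_{5} + 2·v_{8}  so sig = ⟨2 | 1 2⟩
  • {2,3}:  v_{2} + v_{3} = v_{5} + 2·v_{6}  so sig = ⟨2 | 1 2⟩
  • {4,7}:  v_{4} + v_{7} = v_{5} + 2·v_{8}  so sig = ⟨2 | 1 2⟩
  • {0,7}:  v_{0} + v_{7} = v_{5} + 3·v_{8}  so sig = ⟨2 | 1 3⟩
  • {1,5,8}:  v_{1} + v_{5} + v_{8} = 0  so sig = ⟨3 | 0⟩
  • {0,1,5}:  v_{0} + v_{1} + v_{5} = v_{4}  so sig = ⟨3 | 1⟩
  • {1,5,6}:  v_{1} + v_{5} + v_{6} = v_{2}  so sig = ⟨3 | 1⟩
  • {5,6,8}:  v_{5} + v_{6} + v_{8} = v_{3}  so sig = ⟨3 | 1⟩
  • {5,6,7}:  v_{5} + v_{6} + v_{7} = 2·v_{3}  so sig = ⟨3 | 2⟩

so the primitive-relation signature multiset is
[⟨2 | 0⟩, ⟨2 | 0⟩, ⟨2 | 1⟩, ⟨2 | 1⟩, ⟨2 | 1⟩, ⟨2 | 1⟩, ⟨2 | 1⟩, ⟨2 | 1 1⟩, ⟨2 | 1 1⟩, ⟨2 | 1 1⟩, ⟨2 | 1 1⟩, ⟨2 | 1 2⟩, ⟨2 | 1 2⟩, ⟨2 | 1 2⟩, ⟨2 | 1 3⟩, ⟨3 | 0⟩, ⟨3 | 1⟩, ⟨3 | 1⟩, ⟨3 | 1⟩, ⟨3 | 2⟩]


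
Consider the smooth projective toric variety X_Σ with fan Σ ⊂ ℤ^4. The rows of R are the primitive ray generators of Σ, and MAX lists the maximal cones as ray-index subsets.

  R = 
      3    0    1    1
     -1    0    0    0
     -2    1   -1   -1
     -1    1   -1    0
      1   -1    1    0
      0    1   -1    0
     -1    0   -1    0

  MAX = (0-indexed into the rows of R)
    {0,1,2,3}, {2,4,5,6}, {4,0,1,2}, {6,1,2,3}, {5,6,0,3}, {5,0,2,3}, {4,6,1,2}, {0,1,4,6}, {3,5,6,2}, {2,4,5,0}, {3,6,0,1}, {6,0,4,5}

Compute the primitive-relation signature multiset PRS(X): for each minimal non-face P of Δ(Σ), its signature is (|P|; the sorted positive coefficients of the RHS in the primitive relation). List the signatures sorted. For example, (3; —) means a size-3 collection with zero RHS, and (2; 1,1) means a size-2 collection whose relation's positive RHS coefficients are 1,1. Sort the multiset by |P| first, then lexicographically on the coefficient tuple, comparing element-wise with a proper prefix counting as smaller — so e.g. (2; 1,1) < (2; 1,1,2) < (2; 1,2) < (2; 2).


Σ has 3 primitive collections:

  {3,4}:  v_{3} + v_{4} = 0  so sig = (2; —)
  {1,5}:  v_{1} + v_{5} = v_{3}  so sig = (2; 1)
  {0,2,6}:  v_{0} + v_{2} + v_{6} = v_{5}  so sig = (3; 1)

Sorted signature multiset PRS(X):
    (2; —)
    (2; 1)
    (3; 1)


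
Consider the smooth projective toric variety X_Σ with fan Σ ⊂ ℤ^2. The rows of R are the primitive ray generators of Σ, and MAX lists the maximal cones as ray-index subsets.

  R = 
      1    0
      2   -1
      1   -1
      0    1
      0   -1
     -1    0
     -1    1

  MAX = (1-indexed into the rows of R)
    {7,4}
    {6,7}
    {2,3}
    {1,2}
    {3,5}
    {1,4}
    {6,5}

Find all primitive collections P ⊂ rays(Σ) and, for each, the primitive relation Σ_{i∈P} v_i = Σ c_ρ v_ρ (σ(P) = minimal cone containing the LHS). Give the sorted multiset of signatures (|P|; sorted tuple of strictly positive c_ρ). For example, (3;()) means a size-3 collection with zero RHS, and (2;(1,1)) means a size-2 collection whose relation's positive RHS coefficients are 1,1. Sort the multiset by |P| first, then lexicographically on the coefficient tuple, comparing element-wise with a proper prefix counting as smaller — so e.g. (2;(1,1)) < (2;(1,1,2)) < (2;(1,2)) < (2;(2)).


Σ has 14 primitive collections:

  • {1,6}:  v_{1} + v_{6} = 0  →  sig = (2;())
  • {3,7}:  v_{3} + v_{7} = 0  →  sig = (2;())
  • {4,5}:  v_{4} + v_{5} = 0  →  sig = (2;())
  • {1,3}:  v_{1} + v_{3} = v_{2}  →  sig = (2;(1))
  • {1,5}:  v_{1} + v_{5} = v_{3}  →  sig = (2;(1))
  • {1,7}:  v_{1} + v_{7} = v_{4}  →  sig = (2;(1))
  • {2,6}:  v_{2} + v_{6} = v_{3}  →  sig = (2;(1))
  • {2,7}:  v_{2} + v_{7} = v_{1}  →  sig = (2;(1))
  • {3,4}:  v_{3} + v_{4} = v_{1}  →  sig = (2;(1))
  • {3,6}:  v_{3} + v_{6} = v_{5}  →  sig = (2;(1))
  • {4,6}:  v_{4} + v_{6} = v_{7}  →  sig = (2;(1))
  • {5,7}:  v_{5} + v_{7} = v_{6}  →  sig = (2;(1))
  • {2,4}:  v_{2} + v_{4} = 2·v_{1}  →  sig = (2;(2))
  • {2,5}:  v_{2} + v_{5} = 2·v_{3}  →  sig = (2;(2))

Signatures (|P|; sorted positive RHS coefficients), sorted:
[(2;()), (2;()), (2;()), (2;(1)), (2;(1)), (2;(1)), (2;(1)), (2;(1)), (2;(1)), (2;(1)), (2;(1)), (2;(1)), (2;(2)), (2;(2))]


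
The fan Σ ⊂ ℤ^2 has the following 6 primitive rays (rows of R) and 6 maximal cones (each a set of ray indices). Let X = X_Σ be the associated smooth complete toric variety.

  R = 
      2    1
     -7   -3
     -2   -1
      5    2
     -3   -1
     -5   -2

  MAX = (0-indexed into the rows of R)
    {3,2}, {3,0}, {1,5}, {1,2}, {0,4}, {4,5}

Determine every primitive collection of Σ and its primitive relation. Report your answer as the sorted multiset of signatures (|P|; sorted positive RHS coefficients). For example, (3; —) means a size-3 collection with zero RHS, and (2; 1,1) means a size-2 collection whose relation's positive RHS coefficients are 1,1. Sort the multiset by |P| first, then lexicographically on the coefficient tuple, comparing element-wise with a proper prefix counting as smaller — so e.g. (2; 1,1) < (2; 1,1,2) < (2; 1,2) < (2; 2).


9 collections generate NE(X_Σ); each relation:

  P={0,2}:  v_{0} + v_{2} = 0  so sig = (2; —)
  P={3,5}:  v_{3} + v_{5} = 0  so sig = (2; —)
  P={0,1}:  v_{0} + v_{1} = v_{5}  so sig = (2; 1)
  P={0,5}:  v_{0} + v_{5} = v_{4}  so sig = (2; 1)
  P={1,3}:  v_{1} + v_{3} = v_{2}  so sig = (2; 1)
  P={2,4}:  v_{2} + v_{4} = v_{5}  so sig = (2; 1)
  P={2,5}:  v_{2} + v_{5} = v_{1}  so sig = (2; 1)
  P={3,4}:  v_{3} + v_{4} = v_{0}  so sig = (2; 1)
  P={1,4}:  v_{1} + v_{4} = 2·v_{5}  so sig = (2; 2)

Hence PRS(X_Σ) =
[(2; —), (2; —), (2; 1), (2; 1), (2; 1), (2; 1), (2; 1), (2; 1), (2; 2)]


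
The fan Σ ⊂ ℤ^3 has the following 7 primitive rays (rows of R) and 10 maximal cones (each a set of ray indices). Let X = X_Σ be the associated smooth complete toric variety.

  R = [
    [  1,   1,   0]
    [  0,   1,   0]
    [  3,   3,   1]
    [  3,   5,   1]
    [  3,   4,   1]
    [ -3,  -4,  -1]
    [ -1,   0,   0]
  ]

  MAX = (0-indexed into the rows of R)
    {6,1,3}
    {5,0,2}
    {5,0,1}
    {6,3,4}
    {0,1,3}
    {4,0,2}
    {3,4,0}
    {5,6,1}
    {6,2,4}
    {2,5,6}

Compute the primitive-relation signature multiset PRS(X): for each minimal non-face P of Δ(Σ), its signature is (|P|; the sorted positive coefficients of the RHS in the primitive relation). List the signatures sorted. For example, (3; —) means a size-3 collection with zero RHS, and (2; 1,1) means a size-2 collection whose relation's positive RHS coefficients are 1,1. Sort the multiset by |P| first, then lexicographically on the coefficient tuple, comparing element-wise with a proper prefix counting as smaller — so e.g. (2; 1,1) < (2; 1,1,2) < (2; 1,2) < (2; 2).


Primitive collections (6):

  • {4,5}:  v_{4} + v_{5} = 0  →  sig = (2; —)
  • {0,6}:  v_{0} + v_{6} = v_{1}  →  sig = (2; 1)
  • {1,2}:  v_{1} + v_{2} = v_{4}  →  sig = (2; 1)
  • {1,4}:  v_{1} + v_{4} = v_{3}  →  sig = (2; 1)
  • {3,5}:  v_{3} + v_{5} = v_{1}  →  sig = (2; 1)
  • {2,3}:  v_{2} + v_{3} = 2·v_{4}  →  sig = (2; 2)

Sorted signature multiset PRS(X):
[(2; —), (2; 1), (2; 1), (2; 1), (2; 1), (2; 2)]


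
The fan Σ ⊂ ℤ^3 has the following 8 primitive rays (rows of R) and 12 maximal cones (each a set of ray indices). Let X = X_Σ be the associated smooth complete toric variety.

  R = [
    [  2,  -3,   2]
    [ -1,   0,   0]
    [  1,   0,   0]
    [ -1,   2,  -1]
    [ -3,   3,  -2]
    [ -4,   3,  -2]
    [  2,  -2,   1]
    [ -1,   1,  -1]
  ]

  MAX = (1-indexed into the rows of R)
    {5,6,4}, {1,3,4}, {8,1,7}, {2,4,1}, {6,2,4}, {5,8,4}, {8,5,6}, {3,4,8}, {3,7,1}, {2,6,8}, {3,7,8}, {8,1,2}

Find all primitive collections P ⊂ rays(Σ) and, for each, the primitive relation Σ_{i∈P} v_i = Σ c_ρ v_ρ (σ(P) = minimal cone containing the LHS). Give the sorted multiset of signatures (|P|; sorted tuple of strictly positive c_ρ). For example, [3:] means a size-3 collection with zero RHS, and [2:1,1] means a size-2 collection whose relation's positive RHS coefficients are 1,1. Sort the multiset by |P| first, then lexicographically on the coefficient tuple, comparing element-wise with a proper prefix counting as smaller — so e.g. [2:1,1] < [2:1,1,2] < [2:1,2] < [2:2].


The 14 primitive collections of Σ (r=8, n=3):

  P = {2,3}:  v_{2} + v_{3} = 0 — sig = [2:]
  P = {1,5}:  v_{1} + v_{5} = v_{2} — sig = [2:1]
  P = {2,5}:  v_{2} + v_{5} = v_{6} — sig = [2:1]
  P = {3,6}:  v_{3} + v_{6} = v_{5} — sig = [2:1]
  P = {4,7}:  v_{4} + v_{7} = v_{3} — sig = [2:1]
  P = {5,7}:  v_{5} + v_{7} = v_{8} — sig = [2:1]
  P = {2,7}:  v_{2} + v_{7} = v_{1} + v_{8} — sig = [2:1,1]
  P = {3,5}:  v_{3} + v_{5} = v_{4} + v_{8} — sig = [2:1,1]
  P = {6,7}:  v_{6} + v_{7} = v_{2} + v_{8} — sig = [2:1,1]
  P = {1,6}:  v_{1} + v_{6} = 2·v_{2} — sig = [2:2]
  P = {1,4,8}:  v_{1} + v_{4} + v_{8} = 0 — sig = [3:]
  P = {1,3,8}:  v_{1} + v_{3} + v_{8} = v_{7} — sig = [3:1]
  P = {2,4,8}:  v_{2} + v_{4} + v_{8} = v_{5} — sig = [3:1]
  P = {4,6,8}:  v_{4} + v_{6} + v_{8} = 2·v_{5} — sig = [3:2]

so the primitive-relation signature multiset is
    [2:]
    [2:1]
    [2:1]
    [2:1]
    [2:1]
    [2:1]
    [2:1,1]
    [2:1,1]
    [2:1,1]
    [2:2]
    [3:]
    [3:1]
    [3:1]
    [3:2]


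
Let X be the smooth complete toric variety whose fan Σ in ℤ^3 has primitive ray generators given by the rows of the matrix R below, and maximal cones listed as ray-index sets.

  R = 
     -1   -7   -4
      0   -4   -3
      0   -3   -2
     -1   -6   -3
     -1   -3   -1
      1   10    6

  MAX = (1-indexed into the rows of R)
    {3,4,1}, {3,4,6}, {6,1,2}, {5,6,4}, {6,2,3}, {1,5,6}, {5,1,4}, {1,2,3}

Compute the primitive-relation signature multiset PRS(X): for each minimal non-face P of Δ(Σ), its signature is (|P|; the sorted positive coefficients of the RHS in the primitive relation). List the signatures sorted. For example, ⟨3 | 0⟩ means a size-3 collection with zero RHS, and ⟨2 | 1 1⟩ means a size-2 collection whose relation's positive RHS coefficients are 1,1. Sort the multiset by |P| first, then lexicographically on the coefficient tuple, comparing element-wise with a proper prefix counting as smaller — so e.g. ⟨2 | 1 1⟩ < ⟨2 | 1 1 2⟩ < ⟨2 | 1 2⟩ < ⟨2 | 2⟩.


5 collections generate NE(X_Σ); each relation:

  {2,5}:  v_{2} + v_{5} = v_{1}  ⟹  sig = ⟨2 | 1⟩
  {3,5}:  v_{3} + v_{5} = v_{4}  ⟹  sig = ⟨2 | 1⟩
  {2,4}:  v_{2} + v_{4} = v_{1} + v_{3}  ⟹  sig = ⟨2 | 1 1⟩
  {1,3,6}:  v_{1} + v_{3} + v_{6} = 0  ⟹  sig = ⟨3 | 0⟩
  {1,4,6}:  v_{1} + v_{4} + v_{6} = v_{5}  ⟹  sig = ⟨3 | 1⟩

so the primitive-relation signature multiset is
{ ⟨2 | 1⟩ ×2,  ⟨2 | 1 1⟩,  ⟨3 | 0⟩,  ⟨3 | 1⟩ }


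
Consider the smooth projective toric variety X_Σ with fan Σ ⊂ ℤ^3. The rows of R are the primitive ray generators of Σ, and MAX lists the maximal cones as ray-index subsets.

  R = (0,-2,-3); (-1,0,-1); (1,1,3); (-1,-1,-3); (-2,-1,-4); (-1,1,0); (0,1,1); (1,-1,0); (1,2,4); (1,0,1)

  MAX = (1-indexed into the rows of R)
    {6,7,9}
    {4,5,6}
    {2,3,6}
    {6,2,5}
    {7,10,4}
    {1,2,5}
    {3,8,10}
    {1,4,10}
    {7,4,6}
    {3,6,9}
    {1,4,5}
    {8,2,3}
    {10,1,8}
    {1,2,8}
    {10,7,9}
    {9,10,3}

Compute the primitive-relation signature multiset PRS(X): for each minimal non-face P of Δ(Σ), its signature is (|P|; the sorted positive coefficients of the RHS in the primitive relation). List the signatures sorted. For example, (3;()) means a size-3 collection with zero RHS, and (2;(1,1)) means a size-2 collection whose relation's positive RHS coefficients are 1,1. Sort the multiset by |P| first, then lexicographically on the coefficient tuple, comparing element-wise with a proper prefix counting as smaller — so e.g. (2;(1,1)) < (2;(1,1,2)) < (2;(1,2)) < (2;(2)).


Σ has 21 primitive collections:

  P = {2,10}:  v_{2} + v_{10} = 0  ⇒ sig = (2;())
  P = {3,4}:  v_{3} + v_{4} = 0  ⇒ sig = (2;())
  P = {6,8}:  v_{6} + v_{8} = 0  ⇒ sig = (2;())
  P = {1,3}:  v_{1} + v_{3} = v_{8}  ⇒ sig = (2;(1))
  P = {1,6}:  v_{1} + v_{6} = v_{4}  ⇒ sig = (2;(1))
  P = {1,9}:  v_{1} + v_{9} = v_{10}  ⇒ sig = (2;(1))
  P = {2,4}:  v_{2} + v_{4} = v_{5}  ⇒ sig = (2;(1))
  P = {2,7}:  v_{2} + v_{7} = v_{6}  ⇒ sig = (2;(1))
  P = {3,5}:  v_{3} + v_{5} = v_{2}  ⇒ sig = (2;(1))
  P = {3,7}:  v_{3} + v_{7} = v_{9}  ⇒ sig = (2;(1))
  P = {4,8}:  v_{4} + v_{8} = v_{1}  ⇒ sig = (2;(1))
  P = {4,9}:  v_{4} + v_{9} = v_{7}  ⇒ sig = (2;(1))
  P = {5,9}:  v_{5} + v_{9} = v_{6}  ⇒ sig = (2;(1))
  P = {5,10}:  v_{5} + v_{10} = v_{4}  ⇒ sig = (2;(1))
  P = {6,10}:  v_{6} + v_{10} = v_{7}  ⇒ sig = (2;(1))
  P = {7,8}:  v_{7} + v_{8} = v_{10}  ⇒ sig = (2;(1))
  P = {1,7}:  v_{1} + v_{7} = v_{4} + v_{10}  ⇒ sig = (2;(1,1))
  P = {2,9}:  v_{2} + v_{9} = v_{3} + v_{6}  ⇒ sig = (2;(1,1))
  P = {5,7}:  v_{5} + v_{7} = v_{4} + v_{6}  ⇒ sig = (2;(1,1))
  P = {5,8}:  v_{5} + v_{8} = v_{1} + v_{2}  ⇒ sig = (2;(1,1))
  P = {8,9}:  v_{8} + v_{9} = v_{3} + v_{10}  ⇒ sig = (2;(1,1))

Signatures (|P|; sorted positive RHS coefficients), sorted:
{ (2;()) ×3,  (2;(1)) ×13,  (2;(1,1)) ×5 }


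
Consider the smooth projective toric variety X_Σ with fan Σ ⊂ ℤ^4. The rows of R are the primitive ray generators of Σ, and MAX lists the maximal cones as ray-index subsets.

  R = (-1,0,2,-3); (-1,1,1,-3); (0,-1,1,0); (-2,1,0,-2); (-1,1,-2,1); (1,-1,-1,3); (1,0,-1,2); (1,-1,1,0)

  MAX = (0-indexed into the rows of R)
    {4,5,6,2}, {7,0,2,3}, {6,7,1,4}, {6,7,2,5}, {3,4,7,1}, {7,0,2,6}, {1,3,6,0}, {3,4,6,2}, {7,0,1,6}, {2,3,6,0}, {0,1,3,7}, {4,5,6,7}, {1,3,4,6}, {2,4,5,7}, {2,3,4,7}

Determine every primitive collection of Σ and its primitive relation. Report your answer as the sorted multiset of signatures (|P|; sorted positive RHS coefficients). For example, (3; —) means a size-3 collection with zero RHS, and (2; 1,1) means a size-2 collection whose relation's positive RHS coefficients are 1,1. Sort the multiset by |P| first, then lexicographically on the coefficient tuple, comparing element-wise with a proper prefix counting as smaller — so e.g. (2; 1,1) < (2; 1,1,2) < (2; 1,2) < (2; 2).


Primitive collections (7):

  • {1,5}:  v_{1} + v_{5} = 0  so sig = (2; —)
  • {0,4}:  v_{0} + v_{4} = v_{3}  so sig = (2; 1)
  • {0,5}:  v_{0} + v_{5} = v_{2}  so sig = (2; 1)
  • {1,2}:  v_{1} + v_{2} = v_{0}  so sig = (2; 1)
  • {3,5}:  v_{3} + v_{5} = v_{2} + v_{4}  so sig = (2; 1,1)
  • {3,6,7}:  v_{3} + v_{6} + v_{7} = 0  so sig = (3; —)
  • {2,4,6,7}:  v_{2} + v_{4} + v_{6} + v_{7} = v_{5}  so sig = (4; 1)

Signatures (|P|; sorted positive RHS coefficients), sorted:
    |P|=2: 5 collections, coeffs (), (1), (1), (1), (1,1)
    |P|=3: 1 collection, coeffs ()
    |P|=4: 1 collection, coeffs (1)


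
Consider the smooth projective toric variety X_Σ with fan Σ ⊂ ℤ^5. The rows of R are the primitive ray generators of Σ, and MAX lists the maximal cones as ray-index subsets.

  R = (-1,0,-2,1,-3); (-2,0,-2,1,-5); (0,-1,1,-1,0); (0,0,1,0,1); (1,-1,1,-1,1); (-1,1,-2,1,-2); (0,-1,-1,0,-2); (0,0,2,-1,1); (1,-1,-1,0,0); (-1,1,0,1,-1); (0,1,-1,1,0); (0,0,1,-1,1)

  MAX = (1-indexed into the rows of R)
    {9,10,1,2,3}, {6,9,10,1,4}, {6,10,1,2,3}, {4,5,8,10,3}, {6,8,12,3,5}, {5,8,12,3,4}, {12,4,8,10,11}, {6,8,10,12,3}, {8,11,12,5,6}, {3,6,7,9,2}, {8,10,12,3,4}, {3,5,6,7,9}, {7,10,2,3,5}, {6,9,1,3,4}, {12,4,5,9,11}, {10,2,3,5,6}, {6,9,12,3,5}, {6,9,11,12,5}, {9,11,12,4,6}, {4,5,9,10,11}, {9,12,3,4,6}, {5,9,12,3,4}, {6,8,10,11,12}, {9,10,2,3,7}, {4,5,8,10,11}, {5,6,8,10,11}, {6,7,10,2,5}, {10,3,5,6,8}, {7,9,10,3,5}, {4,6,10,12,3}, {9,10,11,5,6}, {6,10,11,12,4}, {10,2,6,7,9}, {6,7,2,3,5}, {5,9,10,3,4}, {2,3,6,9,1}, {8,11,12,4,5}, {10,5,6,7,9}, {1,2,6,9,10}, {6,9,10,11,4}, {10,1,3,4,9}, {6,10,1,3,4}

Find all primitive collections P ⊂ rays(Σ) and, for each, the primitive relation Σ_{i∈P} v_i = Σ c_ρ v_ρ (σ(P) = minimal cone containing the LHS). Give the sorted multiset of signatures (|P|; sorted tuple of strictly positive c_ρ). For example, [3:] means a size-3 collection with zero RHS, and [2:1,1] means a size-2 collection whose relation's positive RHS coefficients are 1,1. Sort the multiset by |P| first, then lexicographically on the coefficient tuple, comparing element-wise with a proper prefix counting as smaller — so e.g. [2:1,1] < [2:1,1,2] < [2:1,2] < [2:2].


The 22 primitive collections of Σ (r=12, n=5):

  • {3,11}:  v_{3} + v_{11} = 0  so sig = [2:]
  • {1,5}:  v_{1} + v_{5} = v_{7}  so sig = [2:1]
  • {8,9}:  v_{8} + v_{9} = v_{5}  so sig = [2:1]
  • {1,7}:  v_{1} + v_{7} = v_{2} + v_{9}  so sig = [2:1,1]
  • {1,12}:  v_{1} + v_{12} = v_{3} + v_{6}  so sig = [2:1,1]
  • {1,11}:  v_{1} + v_{11} = v_{6} + v_{9} + v_{10}  so sig = [2:1,1,1]
  • {2,4}:  v_{2} + v_{4} = v_{1} + v_{3} + v_{10}  so sig = [2:1,1,1]
  • {2,11}:  v_{2} + v_{11} = v_{6} + v_{7} + v_{10}  so sig = [2:1,1,1]
  • {4,7}:  v_{4} + v_{7} = v_{3} + v_{9} + v_{10}  so sig = [2:1,1,1]
  • {7,12}:  v_{7} + v_{12} = v_{3} + v_{5} + v_{6}  so sig = [2:1,1,1]
  • {1,8}:  v_{1} + v_{8} = v_{3} + v_{5} + v_{6} + v_{10}  so sig = [2:1,1,1,1]
  • {7,11}:  v_{7} + v_{11} = v_{5} + v_{6} + v_{9} + v_{10}  so sig = [2:1,1,1,1]
  • {7,8}:  v_{7} + v_{8} = v_{3} + 2·v_{5} + v_{6} + v_{10}  so sig = [2:1,1,1,2]
  • {2,12}:  v_{2} + v_{12} = 2·v_{3} + v_{5} + 2·v_{6} + v_{10}  so sig = [2:1,1,2,2]
  • {2,8}:  v_{2} + v_{8} = 2·v_{3} + 2·v_{5} + 2·v_{6} + 2·v_{10}  so sig = [2:2,2,2,2]
  • {4,5,6}:  v_{4} + v_{5} + v_{6} = 0  so sig = [3:]
  • {9,10,12}:  v_{9} + v_{10} + v_{12} = 0  so sig = [3:]
  • {5,10,12}:  v_{5} + v_{10} + v_{12} = v_{8}  so sig = [3:1]
  • {4,6,8}:  v_{4} + v_{6} + v_{8} = v_{10} + v_{12}  so sig = [3:1,1]
  • {2,5,9}:  v_{2} + v_{5} + v_{9} = 2·v_{7}  so sig = [3:2]
  • {3,6,7,10}:  v_{3} + v_{6} + v_{7} + v_{10} = v_{2}  so sig = [4:1]
  • {3,6,9,10}:  v_{3} + v_{6} + v_{9} + v_{10} = v_{1}  so sig = [4:1]

so the primitive-relation signature multiset is
    |P|=2: 15 collections, coeffs (), (1), (1), (1,1), (1,1), (1,1,1), (1,1,1), (1,1,1), (1,1,1), (1,1,1), (1,1,1,1), (1,1,1,1), (1,1,1,2), (1,1,2,2), (2,2,2,2)
    |P|=3: 5 collections, coeffs (), (), (1), (1,1), (2)
    |P|=4: 2 collections, coeffs (1), (1)


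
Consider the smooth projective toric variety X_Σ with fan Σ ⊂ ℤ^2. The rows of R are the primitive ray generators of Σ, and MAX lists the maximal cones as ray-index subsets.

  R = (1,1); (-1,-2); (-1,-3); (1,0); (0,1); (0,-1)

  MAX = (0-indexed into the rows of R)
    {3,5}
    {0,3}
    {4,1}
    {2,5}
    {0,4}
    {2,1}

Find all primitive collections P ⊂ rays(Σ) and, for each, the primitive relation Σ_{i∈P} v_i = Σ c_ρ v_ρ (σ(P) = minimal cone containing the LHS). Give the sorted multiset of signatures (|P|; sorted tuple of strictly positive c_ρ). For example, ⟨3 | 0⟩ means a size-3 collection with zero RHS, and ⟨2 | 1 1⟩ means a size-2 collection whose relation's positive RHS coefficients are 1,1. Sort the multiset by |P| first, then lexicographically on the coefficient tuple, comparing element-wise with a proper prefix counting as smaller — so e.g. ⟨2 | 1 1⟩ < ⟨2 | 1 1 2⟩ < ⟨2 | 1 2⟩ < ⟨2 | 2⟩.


Minimal non-faces — 9 found among 6 rays, 6 max cones:

  P = {4,5}:  v_{4} + v_{5} = 0 ; sig = ⟨2 | 0⟩
  P = {0,1}:  v_{0} + v_{1} = v_{5} ; sig = ⟨2 | 1⟩
  P = {0,5}:  v_{0} + v_{5} = v_{3} ; sig = ⟨2 | 1⟩
  P = {1,5}:  v_{1} + v_{5} = v_{2} ; sig = ⟨2 | 1⟩
  P = {2,4}:  v_{2} + v_{4} = v_{1} ; sig = ⟨2 | 1⟩
  P = {3,4}:  v_{3} + v_{4} = v_{0} ; sig = ⟨2 | 1⟩
  P = {0,2}:  v_{0} + v_{2} = 2·v_{5} ; sig = ⟨2 | 2⟩
  P = {1,3}:  v_{1} + v_{3} = 2·v_{5} ; sig = ⟨2 | 2⟩
  P = {2,3}:  v_{2} + v_{3} = 3·v_{5} ; sig = ⟨2 | 3⟩

so the primitive-relation signature multiset is
{ ⟨2 | 0⟩,  ⟨2 | 1⟩ ×5,  ⟨2 | 2⟩ ×2,  ⟨2 | 3⟩ }


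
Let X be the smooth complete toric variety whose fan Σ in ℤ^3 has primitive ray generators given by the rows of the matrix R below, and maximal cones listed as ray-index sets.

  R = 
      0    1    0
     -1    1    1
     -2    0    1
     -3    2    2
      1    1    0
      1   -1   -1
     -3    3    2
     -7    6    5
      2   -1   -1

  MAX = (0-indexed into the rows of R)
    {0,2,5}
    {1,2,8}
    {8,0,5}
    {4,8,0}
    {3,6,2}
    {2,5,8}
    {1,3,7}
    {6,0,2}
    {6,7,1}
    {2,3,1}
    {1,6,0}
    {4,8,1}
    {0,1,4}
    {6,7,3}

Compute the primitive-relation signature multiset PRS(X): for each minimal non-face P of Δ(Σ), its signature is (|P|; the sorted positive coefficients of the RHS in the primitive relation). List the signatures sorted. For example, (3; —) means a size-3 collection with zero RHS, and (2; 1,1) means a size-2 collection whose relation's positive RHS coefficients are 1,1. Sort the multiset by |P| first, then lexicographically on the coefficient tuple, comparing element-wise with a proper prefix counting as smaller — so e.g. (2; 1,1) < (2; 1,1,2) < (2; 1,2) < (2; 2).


Primitive collections (20):

  P = {1,5}:  v_{1} + v_{5} = 0  ⟹  sig = (2; —)
  P = {0,3}:  v_{0} + v_{3} = v_{6}  ⟹  sig = (2; 1)
  P = {2,4}:  v_{2} + v_{4} = v_{1}  ⟹  sig = (2; 1)
  P = {3,8}:  v_{3} + v_{8} = v_{1}  ⟹  sig = (2; 1)
  P = {3,5}:  v_{3} + v_{5} = v_{0} + v_{2}  ⟹  sig = (2; 1,1)
  P = {4,5}:  v_{4} + v_{5} = v_{0} + v_{8}  ⟹  sig = (2; 1,1)
  P = {5,7}:  v_{5} + v_{7} = v_{3} + v_{6}  ⟹  sig = (2; 1,1)
  P = {6,8}:  v_{6} + v_{8} = v_{0} + v_{1}  ⟹  sig = (2; 1,1)
  P = {4,7}:  v_{4} + v_{7} = v_{0} + 3·v_{1} + v_{6}  ⟹  sig = (2; 1,1,3)
  P = {0,7}:  v_{0} + v_{7} = v_{1} + 2·v_{6}  ⟹  sig = (2; 1,2)
  P = {3,4}:  v_{3} + v_{4} = v_{0} + 2·v_{1}  ⟹  sig = (2; 1,2)
  P = {5,6}:  v_{5} + v_{6} = 2·v_{0} + v_{2}  ⟹  sig = (2; 1,2)
  P = {7,8}:  v_{7} + v_{8} = 2·v_{1} + v_{6}  ⟹  sig = (2; 1,2)
  P = {4,6}:  v_{4} + v_{6} = 2·v_{0} + 2·v_{1}  ⟹  sig = (2; 2,2)
  P = {2,7}:  v_{2} + v_{7} = 3·v_{3}  ⟹  sig = (2; 3)
  P = {0,2,8}:  v_{0} + v_{2} + v_{8} = 0  ⟹  sig = (3; —)
  P = {0,1,2}:  v_{0} + v_{1} + v_{2} = v_{3}  ⟹  sig = (3; 1)
  P = {0,1,8}:  v_{0} + v_{1} + v_{8} = v_{4}  ⟹  sig = (3; 1)
  P = {1,3,6}:  v_{1} + v_{3} + v_{6} = v_{7}  ⟹  sig = (3; 1)
  P = {1,2,6}:  v_{1} + v_{2} + v_{6} = 2·v_{3}  ⟹  sig = (3; 2)

so the primitive-relation signature multiset is
    (2; —)
    (2; 1)
    (2; 1)
    (2; 1)
    (2; 1,1)
    (2; 1,1)
    (2; 1,1)
    (2; 1,1)
    (2; 1,1,3)
    (2; 1,2)
    (2; 1,2)
    (2; 1,2)
    (2; 1,2)
    (2; 2,2)
    (2; 3)
    (3; —)
    (3; 1)
    (3; 1)
    (3; 1)
    (3; 2)


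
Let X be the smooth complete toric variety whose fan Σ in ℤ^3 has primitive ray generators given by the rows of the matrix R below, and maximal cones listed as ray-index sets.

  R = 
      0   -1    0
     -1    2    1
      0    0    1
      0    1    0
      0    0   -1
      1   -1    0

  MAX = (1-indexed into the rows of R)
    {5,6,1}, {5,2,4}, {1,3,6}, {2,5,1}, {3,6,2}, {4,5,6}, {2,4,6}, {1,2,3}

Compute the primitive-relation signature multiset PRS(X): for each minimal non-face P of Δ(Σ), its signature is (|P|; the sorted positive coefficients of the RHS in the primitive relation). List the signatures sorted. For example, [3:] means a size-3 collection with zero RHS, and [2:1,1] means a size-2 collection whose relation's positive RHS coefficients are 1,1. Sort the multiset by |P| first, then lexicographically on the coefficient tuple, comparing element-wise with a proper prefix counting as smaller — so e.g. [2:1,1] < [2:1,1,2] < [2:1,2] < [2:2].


|primitive collections| = 5. Relations:

  {1,4}:  v_{1} + v_{4} = 0  →  sig = [2:]
  {3,5}:  v_{3} + v_{5} = 0  →  sig = [2:]
  {3,4}:  v_{3} + v_{4} = v_{2} + v_{6}  →  sig = [2:1,1]
  {1,2,6}:  v_{1} + v_{2} + v_{6} = v_{3}  →  sig = [3:1]
  {2,5,6}:  v_{2} + v_{5} + v_{6} = v_{4}  →  sig = [3:1]

so the primitive-relation signature multiset is
    |P|=2: 3 collections, coeffs (), (), (1,1)
    |P|=3: 2 collections, coeffs (1), (1)


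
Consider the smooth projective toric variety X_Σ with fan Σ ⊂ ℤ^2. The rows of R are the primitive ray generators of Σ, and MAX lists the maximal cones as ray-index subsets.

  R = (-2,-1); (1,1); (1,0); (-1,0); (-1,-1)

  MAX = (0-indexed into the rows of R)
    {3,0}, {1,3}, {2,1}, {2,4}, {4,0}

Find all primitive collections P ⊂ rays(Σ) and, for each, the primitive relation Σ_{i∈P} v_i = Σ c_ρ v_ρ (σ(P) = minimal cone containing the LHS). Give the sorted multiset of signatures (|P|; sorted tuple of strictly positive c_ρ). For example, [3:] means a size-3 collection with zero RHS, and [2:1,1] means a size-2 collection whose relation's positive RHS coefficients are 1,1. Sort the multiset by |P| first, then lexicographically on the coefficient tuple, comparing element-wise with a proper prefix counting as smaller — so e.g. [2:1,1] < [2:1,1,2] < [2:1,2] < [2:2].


Δ(Σ) — 5 vertices, 5 min non-faces:

  {1,4}:  v_{1} + v_{4} = 0  ⇒ sig = [2:]
  {2,3}:  v_{2} + v_{3} = 0  ⇒ sig = [2:]
  {0,1}:  v_{0} + v_{1} = v_{3}  ⇒ sig = [2:1]
  {0,2}:  v_{0} + v_{2} = v_{4}  ⇒ sig = [2:1]
  {3,4}:  v_{3} + v_{4} = v_{0}  ⇒ sig = [2:1]

so the primitive-relation signature multiset is
    |P|=2: 5 collections, coeffs (), (), (1), (1), (1)


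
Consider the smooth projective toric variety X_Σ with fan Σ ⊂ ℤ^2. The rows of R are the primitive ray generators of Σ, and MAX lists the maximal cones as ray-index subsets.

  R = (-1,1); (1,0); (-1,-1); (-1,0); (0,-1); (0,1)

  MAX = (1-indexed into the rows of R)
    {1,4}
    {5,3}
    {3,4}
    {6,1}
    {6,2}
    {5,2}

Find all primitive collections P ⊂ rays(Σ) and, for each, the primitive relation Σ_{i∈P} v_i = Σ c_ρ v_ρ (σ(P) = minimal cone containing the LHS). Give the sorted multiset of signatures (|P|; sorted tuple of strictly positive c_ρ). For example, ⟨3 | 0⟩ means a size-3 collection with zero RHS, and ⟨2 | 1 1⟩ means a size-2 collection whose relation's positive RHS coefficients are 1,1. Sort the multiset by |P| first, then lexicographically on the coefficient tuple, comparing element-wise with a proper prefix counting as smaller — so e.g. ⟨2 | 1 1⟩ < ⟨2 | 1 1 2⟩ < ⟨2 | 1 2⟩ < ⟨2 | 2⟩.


Minimal non-faces — 9 found among 6 rays, 6 max cones:

  P = {2,4}:  v_{2} + v_{4} = 0  so sig = ⟨2 | 0⟩
  P = {5,6}:  v_{5} + v_{6} = 0  so sig = ⟨2 | 0⟩
  P = {1,2}:  v_{1} + v_{2} = v_{6}  so sig = ⟨2 | 1⟩
  P = {1,5}:  v_{1} + v_{5} = v_{4}  so sig = ⟨2 | 1⟩
  P = {2,3}:  v_{2} + v_{3} = v_{5}  so sig = ⟨2 | 1⟩
  P = {3,6}:  v_{3} + v_{6} = v_{4}  so sig = ⟨2 | 1⟩
  P = {4,5}:  v_{4} + v_{5} = v_{3}  so sig = ⟨2 | 1⟩
  P = {4,6}:  v_{4} + v_{6} = v_{1}  so sig = ⟨2 | 1⟩
  P = {1,3}:  v_{1} + v_{3} = 2·v_{4}  so sig = ⟨2 | 2⟩

Signatures (|P|; sorted positive RHS coefficients), sorted:
    ⟨2 | 0⟩
    ⟨2 | 0⟩
    ⟨2 | 1⟩
    ⟨2 | 1⟩
    ⟨2 | 1⟩
    ⟨2 | 1⟩
    ⟨2 | 1⟩
    ⟨2 | 1⟩
    ⟨2 | 2⟩


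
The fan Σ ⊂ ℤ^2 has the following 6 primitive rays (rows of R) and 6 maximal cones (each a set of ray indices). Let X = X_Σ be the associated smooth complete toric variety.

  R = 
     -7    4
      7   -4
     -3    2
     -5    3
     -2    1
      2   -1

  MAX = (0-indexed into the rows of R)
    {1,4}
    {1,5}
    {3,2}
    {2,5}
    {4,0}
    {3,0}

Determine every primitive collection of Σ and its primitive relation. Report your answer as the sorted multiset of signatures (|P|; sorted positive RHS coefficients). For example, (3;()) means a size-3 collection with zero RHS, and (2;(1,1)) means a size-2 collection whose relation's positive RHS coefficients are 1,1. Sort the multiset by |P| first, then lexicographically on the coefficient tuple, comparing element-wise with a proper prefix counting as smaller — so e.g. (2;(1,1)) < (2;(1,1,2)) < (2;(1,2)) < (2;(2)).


The 9 primitive collections of Σ (r=6, n=2):

  P = {0,1}:  v_{0} + v_{1} = 0  ⇒ sig = (2;())
  P = {4,5}:  v_{4} + v_{5} = 0  ⇒ sig = (2;())
  P = {0,5}:  v_{0} + v_{5} = v_{3}  ⇒ sig = (2;(1))
  P = {1,3}:  v_{1} + v_{3} = v_{5}  ⇒ sig = (2;(1))
  P = {2,4}:  v_{2} + v_{4} = v_{3}  ⇒ sig = (2;(1))
  P = {3,4}:  v_{3} + v_{4} = v_{0}  ⇒ sig = (2;(1))
  P = {3,5}:  v_{3} + v_{5} = v_{2}  ⇒ sig = (2;(1))
  P = {0,2}:  v_{0} + v_{2} = 2·v_{3}  ⇒ sig = (2;(2))
  P = {1,2}:  v_{1} + v_{2} = 2·v_{5}  ⇒ sig = (2;(2))

Hence PRS(X_Σ) =
    (2;())
    (2;())
    (2;(1))
    (2;(1))
    (2;(1))
    (2;(1))
    (2;(1))
    (2;(2))
    (2;(2))
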